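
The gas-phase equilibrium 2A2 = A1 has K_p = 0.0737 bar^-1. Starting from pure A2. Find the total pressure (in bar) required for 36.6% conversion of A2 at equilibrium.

P = 5.05 bar

Take 1 mol A2 as basis and let X be its fractional conversion, so ξ = 0.5X.
At extent ξ: n_A2 = 1 − X; n_A1 = 0.5X.
Summing: n_T = 1 − 0.5X.
K_p = p_A1 / (p_A2^2) with p_i = (n_i/n_T)·P.
At X = 0.366: the mole-fraction product g(X) = Π y_i^ν_i = 0.372. Since K_p = g(X)·P^{-1}, P = (g/K_p)^(1/1) = (0.372/0.0737)^(1/1) = 5.05 bar.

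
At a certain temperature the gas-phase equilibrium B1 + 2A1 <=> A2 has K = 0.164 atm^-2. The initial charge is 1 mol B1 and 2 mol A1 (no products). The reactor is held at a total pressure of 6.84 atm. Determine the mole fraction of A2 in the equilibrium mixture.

y_A2 = 0.335

Basis: 1 mol B1 initially; let X = conversion of B1. Extent ξ = X.
Mole table: n_B1 = 1 − X; n_A1 = 2 − 2X; n_A2 = X.
n_T = Σnᵢ = 3 − 2X.
Mole fractions y_i = n_i/n_T; K = p_A2 / (p_B1 p_A1^2) with p_i = y_i·P.
Setting this equal to 0.164 atm^-2 and taking the physical root (0 < X < 1) gives X = 0.601.
Then n_A2 = 0.601, n_T = 1.8, so y_A2 = 0.335.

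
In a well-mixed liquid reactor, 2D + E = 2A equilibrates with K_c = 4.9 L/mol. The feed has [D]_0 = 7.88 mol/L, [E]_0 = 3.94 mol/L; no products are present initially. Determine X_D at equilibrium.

Let X = conversion of D; extent ξ = 7.88X/2 mol/L.
Concentrations: [D] = 7.88 − 7.88X; [E] = 3.94 − 3.94X; [A] = 7.88X.
K_c = [A]^2 / ([D]^2 [E]).
Equating to 4.9 L/mol: the physical root is X = 0.705.

X = 0.705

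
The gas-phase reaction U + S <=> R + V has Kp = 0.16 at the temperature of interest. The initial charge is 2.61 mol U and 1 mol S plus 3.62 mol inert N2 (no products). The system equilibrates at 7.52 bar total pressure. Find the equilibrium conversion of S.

X = 0.441

Let X = conversion of S (basis 1 mol S); extent of reaction ξ = X.
Species balance: n_U = 2.61 − X; n_S = 1 − X; n_R = X; n_V = X; n_I = 3.62 (inert).
Total moles n_T = 7.23 (Δν = 0, constant).
y_i = n_i/n_T, p_i = y_i·P. Kp = p_R p_V / (p_U p_S).
Setting this equal to 0.16 and taking the physical root (0 < X < 1) gives X = 0.441.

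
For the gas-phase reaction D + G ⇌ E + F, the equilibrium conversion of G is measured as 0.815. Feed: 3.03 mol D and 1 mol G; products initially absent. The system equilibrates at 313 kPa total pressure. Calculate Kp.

Take 1 mol G as basis and let X be its fractional conversion, so ξ = X.
Mole table: n_D = 3.03 − X; n_G = 1 − X; n_E = X; n_F = X.
Since Δν = 0, n_T = 4.03 throughout.
At X = 0.815: n_D = 2.21, n_G = 0.185, n_E = 0.815, n_F = 0.815, n_T = 4.03.
p_i = (n_i/n_T)·P. Kp = p_E p_F / (p_D p_G) = 1.62.

Kp = 1.62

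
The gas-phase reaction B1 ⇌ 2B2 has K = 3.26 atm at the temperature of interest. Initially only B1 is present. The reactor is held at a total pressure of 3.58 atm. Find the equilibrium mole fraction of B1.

Let X = conversion of B1 (basis 1 mol B1); extent of reaction ξ = X.
At extent ξ: n_B1 = 1 − X; n_B2 = 2X.
Summing: n_T = 1 + X.
y_i = n_i/n_T, p_i = y_i·P. K = p_B2^2 / (p_B1).
Substituting and setting equal to 3.26 atm gives a polynomial in X; the root in (0,1) is X = 0.431.
Then n_B1 = 0.569, n_T = 1.43, so y_B1 = 0.398.

y_B1 = 0.398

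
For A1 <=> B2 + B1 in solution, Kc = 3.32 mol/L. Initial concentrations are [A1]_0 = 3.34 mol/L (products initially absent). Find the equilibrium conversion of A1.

Let X = conversion of A1; extent ξ = 3.34·X mol/L.
Concentrations: [A1] = 3.34 − 3.34X; [B2] = 3.34X; [B1] = 3.34X.
Kc = [B2] [B1] / ([A1]).
This equals 3.32 at X = 0.617 (the root in 0 < X < 1).

X = 0.617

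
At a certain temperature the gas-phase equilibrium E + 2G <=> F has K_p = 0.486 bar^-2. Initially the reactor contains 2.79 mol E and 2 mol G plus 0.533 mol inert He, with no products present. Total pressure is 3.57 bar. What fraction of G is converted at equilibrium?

X = 0.573

Basis: 2 mol G initially; let X = conversion of G. Extent ξ = X.
Species balance: n_E = 2.79 − X; n_G = 2 − 2X; n_F = X; n_I = 0.533 (inert).
Total moles n_T = 5.32 − 2X.
With p_i = (n_i/n_T)P, K_p = p_F / (p_E p_G^2).
This yields a degree-3 equation in X; solving on (0,1), X = 0.573.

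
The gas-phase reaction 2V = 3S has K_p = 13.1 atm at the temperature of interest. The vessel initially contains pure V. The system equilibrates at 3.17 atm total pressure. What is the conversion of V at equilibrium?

Take 1 mol V as basis and let X be its fractional conversion, so ξ = 0.5X.
Moles: n_V = 1 − X; n_S = 1.5X.
Summing: n_T = 1 + 0.5X.
y_i = n_i/n_T, p_i = y_i·P. K_p = p_S^3 / (p_V^2).
This yields a degree-3 equation in X; solving on (0,1), X = 0.617.

X = 0.617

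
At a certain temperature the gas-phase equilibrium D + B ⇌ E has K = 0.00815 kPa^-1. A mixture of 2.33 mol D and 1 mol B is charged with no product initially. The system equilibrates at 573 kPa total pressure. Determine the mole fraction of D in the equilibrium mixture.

y_D = 0.614

Let X = conversion of B (basis 1 mol B); extent of reaction ξ = X.
Species balance: n_D = 2.33 − X; n_B = 1 − X; n_E = X.
Summing: n_T = 3.33 − X.
y_i = n_i/n_T, p_i = y_i·P. K = p_E / (p_D p_B).
This yields a degree-2 equation in X; solving on (0,1), X = 0.741.
Then n_D = 1.59, n_T = 2.59, so y_D = 0.614.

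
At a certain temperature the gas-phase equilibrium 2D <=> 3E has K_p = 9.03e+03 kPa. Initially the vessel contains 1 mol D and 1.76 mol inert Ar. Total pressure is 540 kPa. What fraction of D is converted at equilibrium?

Let X = conversion of D (basis 1 mol D); extent of reaction ξ = 0.5X.
At extent ξ: n_D = 1 − X; n_E = 1.5X; n_I = 1.76 (inert).
Total moles n_T = 2.76 + 0.5X.
With p_i = (n_i/n_T)P, K_p = p_E^3 / (p_D^2).
This yields a degree-3 equation in X; solving on (0,1), X = 0.814.

X = 0.814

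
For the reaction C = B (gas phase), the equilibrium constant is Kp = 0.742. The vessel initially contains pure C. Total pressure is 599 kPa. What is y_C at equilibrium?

Basis: 1 mol C initially; let X = conversion of C. Extent ξ = X.
Moles: n_C = 1 − X; n_B = X.
Total moles n_T = 1 (Δν = 0, constant).
Mole fractions y_i = n_i/n_T; Kp = p_B / (p_C) with p_i = y_i·P.
Substituting and setting equal to 0.742 gives a polynomial in X; the root in (0,1) is X = 0.426.
Then n_C = 0.574, n_T = 1, so y_C = 0.574.

y_C = 0.574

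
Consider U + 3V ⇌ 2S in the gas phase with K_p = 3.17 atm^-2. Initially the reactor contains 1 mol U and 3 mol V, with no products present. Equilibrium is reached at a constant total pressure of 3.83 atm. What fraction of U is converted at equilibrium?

Basis: 1 mol U initially; let X = conversion of U. Extent ξ = X.
Moles: n_U = 1 − X; n_V = 3 − 3X; n_S = 2X.
Total moles n_T = 4 − 2X.
Mole fractions y_i = n_i/n_T; K_p = p_S^2 / (p_U p_V^3) with p_i = y_i·P.
Setting this equal to 3.17 atm^-2 and taking the physical root (0 < X < 1) gives X = 0.682.

X = 0.682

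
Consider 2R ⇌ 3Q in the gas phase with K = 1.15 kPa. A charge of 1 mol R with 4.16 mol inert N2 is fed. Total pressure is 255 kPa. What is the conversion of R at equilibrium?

X = 0.169

Let X = conversion of R (basis 1 mol R); extent of reaction ξ = 0.5X.
Mole table: n_R = 1 − X; n_Q = 1.5X; n_I = 4.16 (inert).
Summing: n_T = 5.16 + 0.5X.
With p_i = (n_i/n_T)P, K = p_Q^3 / (p_R^2).
This yields a degree-3 equation in X; solving on (0,1), X = 0.169.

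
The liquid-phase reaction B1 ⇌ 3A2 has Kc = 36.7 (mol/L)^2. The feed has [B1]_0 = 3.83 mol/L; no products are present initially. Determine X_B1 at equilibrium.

Let X = conversion of B1; extent ξ = 3.83·X mol/L.
Concentrations: [B1] = 3.83 − 3.83X; [A2] = 11.5X.
Kc = [A2]^3 / ([B1]).
Setting equal to 36.7 and solving for X on (0,1) gives X = 0.385.

X = 0.385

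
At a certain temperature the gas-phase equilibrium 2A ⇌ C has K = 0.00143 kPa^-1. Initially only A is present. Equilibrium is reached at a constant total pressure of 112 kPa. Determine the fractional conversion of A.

Let X = conversion of A (basis 1 mol A); extent of reaction ξ = 0.5X.
Mole table: n_A = 1 − X; n_C = 0.5X.
Summing: n_T = 1 − 0.5X.
Mole fractions y_i = n_i/n_T; K = p_C / (p_A^2) with p_i = y_i·P.
Equating to 0.00143 kPa^-1 and solving on 0 < X < 1: X = 0.219.

X = 0.219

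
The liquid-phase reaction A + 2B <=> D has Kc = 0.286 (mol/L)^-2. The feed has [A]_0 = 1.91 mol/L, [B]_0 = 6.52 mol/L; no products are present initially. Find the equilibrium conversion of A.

Let X = conversion of A; extent ξ = 1.91·X mol/L.
Concentrations: [A] = 1.91 − 1.91X; [B] = 6.52 − 3.82X; [D] = 1.91X.
Kc = [D] / ([A] [B]^2).
Solving Kc = 0.286 for X ∈ (0,1): X = 0.781.

X = 0.781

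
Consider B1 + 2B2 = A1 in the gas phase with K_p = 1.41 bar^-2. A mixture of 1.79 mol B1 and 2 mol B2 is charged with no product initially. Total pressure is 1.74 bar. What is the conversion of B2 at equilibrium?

Basis: 2 mol B2 initially; let X = conversion of B2. Extent ξ = X.
Moles: n_B1 = 1.79 − X; n_B2 = 2 − 2X; n_A1 = X.
Total moles n_T = 3.79 − 2X.
With p_i = (n_i/n_T)P, K_p = p_A1 / (p_B1 p_B2^2).
Substituting and setting equal to 1.41 bar^-2 gives a polynomial in X; the root in (0,1) is X = 0.563.

X = 0.563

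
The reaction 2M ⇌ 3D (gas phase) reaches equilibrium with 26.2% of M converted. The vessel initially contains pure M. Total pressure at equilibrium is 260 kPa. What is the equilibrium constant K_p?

K_p = 25.6 kPa

Take 1 mol M as basis and let X be its fractional conversion, so ξ = 0.5X.
At extent ξ: n_M = 1 − X; n_D = 1.5X.
n_T = Σnᵢ = 1 + 0.5X.
At X = 0.262: n_M = 0.738, n_D = 0.393, n_T = 1.13.
p_i = (n_i/n_T)·P. K_p = p_D^3 / (p_M^2) = 25.6 kPa.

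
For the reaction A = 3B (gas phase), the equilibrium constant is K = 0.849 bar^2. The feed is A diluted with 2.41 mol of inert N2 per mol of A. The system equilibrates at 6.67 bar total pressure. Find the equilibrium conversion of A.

X = 0.202

Take 1 mol A as basis and let X be its fractional conversion, so ξ = X.
Mole table: n_A = 1 − X; n_B = 3X; n_I = 2.41 (inert).
Total moles n_T = 3.41 + 2X.
Mole fractions y_i = n_i/n_T; K = p_B^3 / (p_A) with p_i = y_i·P.
This yields a degree-3 equation in X; solving on (0,1), X = 0.202.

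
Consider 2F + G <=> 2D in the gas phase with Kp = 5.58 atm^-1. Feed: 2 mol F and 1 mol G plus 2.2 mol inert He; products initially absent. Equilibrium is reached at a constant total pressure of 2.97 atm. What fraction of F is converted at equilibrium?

X = 0.557

Let X = conversion of F (basis 2 mol F); extent of reaction ξ = X.
Moles: n_F = 2 − 2X; n_G = 1 − X; n_D = 2X; n_I = 2.2 (inert).
Total moles n_T = 5.2 − X.
With p_i = (n_i/n_T)P, Kp = p_D^2 / (p_F^2 p_G).
This yields a degree-3 equation in X; solving on (0,1), X = 0.557.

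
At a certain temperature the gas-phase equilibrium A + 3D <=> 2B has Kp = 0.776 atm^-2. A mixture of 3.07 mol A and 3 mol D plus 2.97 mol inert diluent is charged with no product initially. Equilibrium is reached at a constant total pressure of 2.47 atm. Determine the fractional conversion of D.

X = 0.454

Basis: 3 mol D initially; let X = conversion of D. Extent ξ = X.
Moles: n_A = 3.07 − X; n_D = 3 − 3X; n_B = 2X; n_I = 2.97 (inert).
Total moles n_T = 9.04 − 2X.
With p_i = (n_i/n_T)P, Kp = p_B^2 / (p_A p_D^3).
This yields a degree-4 equation in X; solving on (0,1), X = 0.454.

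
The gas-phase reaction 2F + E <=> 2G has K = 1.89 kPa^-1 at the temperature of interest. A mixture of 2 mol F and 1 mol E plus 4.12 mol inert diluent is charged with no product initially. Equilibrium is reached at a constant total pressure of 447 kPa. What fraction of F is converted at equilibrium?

Basis: 2 mol F initially; let X = conversion of F. Extent ξ = X.
Moles: n_F = 2 − 2X; n_E = 1 − X; n_G = 2X; n_I = 4.12 (inert).
Total moles n_T = 7.12 − X.
y_i = n_i/n_T, p_i = y_i·P. K = p_G^2 / (p_F^2 p_E).
This yields a degree-3 equation in X; solving on (0,1), X = 0.828.

X = 0.828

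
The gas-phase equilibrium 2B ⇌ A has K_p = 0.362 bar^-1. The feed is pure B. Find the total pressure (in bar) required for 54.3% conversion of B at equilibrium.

P = 2.62 bar

Let X = conversion of B (basis 1 mol B); extent of reaction ξ = 0.5X.
Mole table: n_B = 1 − X; n_A = 0.5X.
n_T = Σnᵢ = 1 − 0.5X.
K_p = p_A / (p_B^2) with p_i = (n_i/n_T)·P.
At X = 0.543: the mole-fraction product g(X) = Π y_i^ν_i = 0.947. Since K_p = g(X)·P^{-1}, P = (g/K_p)^(1/1) = (0.947/0.362)^(1/1) = 2.62 bar.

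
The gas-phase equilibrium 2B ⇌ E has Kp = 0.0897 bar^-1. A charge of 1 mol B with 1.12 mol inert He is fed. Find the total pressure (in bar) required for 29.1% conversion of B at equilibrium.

Basis: 1 mol B initially; let X = conversion of B. Extent ξ = 0.5X.
Species balance: n_B = 1 − X; n_E = 0.5X; n_I = 1.12 (inert).
n_T = Σnᵢ = 2.12 − 0.5X.
Kp = p_E / (p_B^2) with p_i = (n_i/n_T)·P.
At X = 0.291: the mole-fraction product g(X) = Π y_i^ν_i = 0.5715. Since Kp = g(X)·P^{-1}, P = (g/Kp)^(1/1) = (0.5715/0.0897)^(1/1) = 6.37 bar.

P = 6.37 bar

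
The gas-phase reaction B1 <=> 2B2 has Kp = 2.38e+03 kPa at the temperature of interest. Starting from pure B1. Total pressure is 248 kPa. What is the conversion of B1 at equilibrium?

Basis: 1 mol B1 initially; let X = conversion of B1. Extent ξ = X.
Mole table: n_B1 = 1 − X; n_B2 = 2X.
Total moles n_T = 1 + X.
Mole fractions y_i = n_i/n_T; Kp = p_B2^2 / (p_B1) with p_i = y_i·P.
This yields a degree-2 equation in X; solving on (0,1), X = 0.840.

X = 0.840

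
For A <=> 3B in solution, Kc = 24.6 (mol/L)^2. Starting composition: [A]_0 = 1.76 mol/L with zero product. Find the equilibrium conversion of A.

X = 0.521

Let X = conversion of A; extent ξ = 1.76·X mol/L.
Concentrations: [A] = 1.76 − 1.76X; [B] = 5.28X.
Kc = [B]^3 / ([A]).
Solving Kc = 24.6 for X ∈ (0,1): X = 0.521.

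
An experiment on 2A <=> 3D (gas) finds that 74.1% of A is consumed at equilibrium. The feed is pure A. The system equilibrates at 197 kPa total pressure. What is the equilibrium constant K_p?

Let X = conversion of A (basis 1 mol A); extent of reaction ξ = 0.5X.
Species balance: n_A = 1 − X; n_D = 1.5X.
n_T = Σnᵢ = 1 + 0.5X.
At X = 0.741: n_A = 0.259, n_D = 1.11, n_T = 1.37.
p_i = (n_i/n_T)·P. K_p = p_D^3 / (p_A^2) = 2.94e+03 kPa.

K_p = 2.94e+03 kPa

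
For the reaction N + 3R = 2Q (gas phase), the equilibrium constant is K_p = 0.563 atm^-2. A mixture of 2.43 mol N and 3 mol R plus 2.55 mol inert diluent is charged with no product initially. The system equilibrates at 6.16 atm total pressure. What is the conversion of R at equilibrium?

Basis: 3 mol R initially; let X = conversion of R. Extent ξ = X.
Species balance: n_N = 2.43 − X; n_R = 3 − 3X; n_Q = 2X; n_I = 2.55 (inert).
Summing: n_T = 7.98 − 2X.
y_i = n_i/n_T, p_i = y_i·P. K_p = p_Q^2 / (p_N p_R^3).
Substituting and setting equal to 0.563 atm^-2 gives a polynomial in X; the root in (0,1) is X = 0.602.

X = 0.602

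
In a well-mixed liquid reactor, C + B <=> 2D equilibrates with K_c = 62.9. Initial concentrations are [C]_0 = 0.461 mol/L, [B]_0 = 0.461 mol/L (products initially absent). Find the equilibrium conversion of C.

X = 0.799

Let X = conversion of C; extent ξ = 0.461·X mol/L.
Concentrations: [C] = 0.461 − 0.461X; [B] = 0.461 − 0.461X; [D] = 0.922X.
K_c = [D]^2 / ([C] [B]).
Setting equal to 62.9 and solving for X on (0,1) gives X = 0.799.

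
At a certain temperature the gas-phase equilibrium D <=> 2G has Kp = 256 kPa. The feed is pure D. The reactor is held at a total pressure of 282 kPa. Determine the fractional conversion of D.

X = 0.430

Let X = conversion of D (basis 1 mol D); extent of reaction ξ = X.
Moles: n_D = 1 − X; n_G = 2X.
n_T = Σnᵢ = 1 + X.
y_i = n_i/n_T, p_i = y_i·P. Kp = p_G^2 / (p_D).
This yields a degree-2 equation in X; solving on (0,1), X = 0.430.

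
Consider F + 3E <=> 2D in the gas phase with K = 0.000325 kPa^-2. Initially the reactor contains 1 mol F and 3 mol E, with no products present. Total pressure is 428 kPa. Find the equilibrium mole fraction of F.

Take 1 mol F as basis and let X be its fractional conversion, so ξ = X.
Species balance: n_F = 1 − X; n_E = 3 − 3X; n_D = 2X.
Total moles n_T = 4 − 2X.
y_i = n_i/n_T, p_i = y_i·P. K = p_D^2 / (p_F p_E^3).
Equating to 0.000325 kPa^-2 and solving on 0 < X < 1: X = 0.699.
Then n_F = 0.301, n_T = 2.6, so y_F = 0.116.

y_F = 0.116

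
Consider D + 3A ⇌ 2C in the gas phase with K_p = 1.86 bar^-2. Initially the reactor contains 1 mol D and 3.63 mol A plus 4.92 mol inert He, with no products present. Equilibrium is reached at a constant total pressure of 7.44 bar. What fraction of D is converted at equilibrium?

X = 0.686

Basis: 1 mol D initially; let X = conversion of D. Extent ξ = X.
At extent ξ: n_D = 1 − X; n_A = 3.63 − 3X; n_C = 2X; n_I = 4.92 (inert).
Summing: n_T = 9.55 − 2X.
Mole fractions y_i = n_i/n_T; K_p = p_C^2 / (p_D p_A^3) with p_i = y_i·P.
This yields a degree-4 equation in X; solving on (0,1), X = 0.686.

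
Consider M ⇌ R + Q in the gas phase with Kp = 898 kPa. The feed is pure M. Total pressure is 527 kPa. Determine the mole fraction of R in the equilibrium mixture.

Take 1 mol M as basis and let X be its fractional conversion, so ξ = X.
Moles: n_M = 1 − X; n_R = X; n_Q = X.
Total moles n_T = 1 + X.
y_i = n_i/n_T, p_i = y_i·P. Kp = p_R p_Q / (p_M).
This yields a degree-2 equation in X; solving on (0,1), X = 0.794.
Then n_R = 0.794, n_T = 1.79, so y_R = 0.443.

y_R = 0.443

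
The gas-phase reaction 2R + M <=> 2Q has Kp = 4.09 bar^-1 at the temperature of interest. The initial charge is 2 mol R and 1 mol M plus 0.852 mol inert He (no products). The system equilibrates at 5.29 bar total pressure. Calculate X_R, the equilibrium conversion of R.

X = 0.616

Take 2 mol R as basis and let X be its fractional conversion, so ξ = X.
At extent ξ: n_R = 2 − 2X; n_M = 1 − X; n_Q = 2X; n_I = 0.852 (inert).
n_T = Σnᵢ = 3.85 − X.
Mole fractions y_i = n_i/n_T; Kp = p_Q^2 / (p_R^2 p_M) with p_i = y_i·P.
Equating to 4.09 bar^-1 and solving on 0 < X < 1: X = 0.616.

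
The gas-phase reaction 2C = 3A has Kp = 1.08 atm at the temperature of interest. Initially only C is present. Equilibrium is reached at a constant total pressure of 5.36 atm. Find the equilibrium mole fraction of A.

y_A = 0.412

Basis: 1 mol C initially; let X = conversion of C. Extent ξ = 0.5X.
Mole table: n_C = 1 − X; n_A = 1.5X.
n_T = Σnᵢ = 1 + 0.5X.
Mole fractions y_i = n_i/n_T; Kp = p_A^3 / (p_C^2) with p_i = y_i·P.
Equating to 1.08 atm and solving on 0 < X < 1: X = 0.318.
Then n_A = 0.477, n_T = 1.16, so y_A = 0.412.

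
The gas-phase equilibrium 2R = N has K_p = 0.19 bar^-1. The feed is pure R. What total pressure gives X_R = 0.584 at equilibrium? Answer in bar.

P = 6.29 bar

Take 1 mol R as basis and let X be its fractional conversion, so ξ = 0.5X.
Species balance: n_R = 1 − X; n_N = 0.5X.
Summing: n_T = 1 − 0.5X.
K_p = p_N / (p_R^2) with p_i = (n_i/n_T)·P.
At X = 0.584: the mole-fraction product g(X) = Π y_i^ν_i = 1.195. Since K_p = g(X)·P^{-1}, P = (g/K_p)^(1/1) = (1.195/0.19)^(1/1) = 6.29 bar.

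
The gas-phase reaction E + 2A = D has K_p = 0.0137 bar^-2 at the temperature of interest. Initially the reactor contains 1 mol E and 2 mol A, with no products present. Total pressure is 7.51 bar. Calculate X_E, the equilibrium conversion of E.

X = 0.223

Take 1 mol E as basis and let X be its fractional conversion, so ξ = X.
Species balance: n_E = 1 − X; n_A = 2 − 2X; n_D = X.
Summing: n_T = 3 − 2X.
Mole fractions y_i = n_i/n_T; K_p = p_D / (p_E p_A^2) with p_i = y_i·P.
Equating to 0.0137 bar^-2 and solving on 0 < X < 1: X = 0.223.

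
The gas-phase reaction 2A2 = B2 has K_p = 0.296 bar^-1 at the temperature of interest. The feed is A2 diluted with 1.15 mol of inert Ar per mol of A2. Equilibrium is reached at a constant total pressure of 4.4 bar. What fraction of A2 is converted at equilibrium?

Take 1 mol A2 as basis and let X be its fractional conversion, so ξ = 0.5X.
At extent ξ: n_A2 = 1 − X; n_B2 = 0.5X; n_I = 1.15 (inert).
Summing: n_T = 2.15 − 0.5X.
With p_i = (n_i/n_T)P, K_p = p_B2 / (p_A2^2).
This yields a degree-2 equation in X; solving on (0,1), X = 0.433.

X = 0.433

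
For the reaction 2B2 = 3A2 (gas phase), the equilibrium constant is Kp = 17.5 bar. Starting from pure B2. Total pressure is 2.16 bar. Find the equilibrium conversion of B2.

X = 0.685

Let X = conversion of B2 (basis 1 mol B2); extent of reaction ξ = 0.5X.
Species balance: n_B2 = 1 − X; n_A2 = 1.5X.
n_T = Σnᵢ = 1 + 0.5X.
With p_i = (n_i/n_T)P, Kp = p_A2^3 / (p_B2^2).
This yields a degree-3 equation in X; solving on (0,1), X = 0.685.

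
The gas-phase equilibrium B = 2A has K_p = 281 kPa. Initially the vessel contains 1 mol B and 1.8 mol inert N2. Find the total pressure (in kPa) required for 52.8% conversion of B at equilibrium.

P = 396 kPa

Let X = conversion of B (basis 1 mol B); extent of reaction ξ = X.
Moles: n_B = 1 − X; n_A = 2X; n_I = 1.8 (inert).
Total moles n_T = 2.8 + X.
K_p = p_A^2 / (p_B) with p_i = (n_i/n_T)·P.
At X = 0.528: the mole-fraction product g(X) = Π y_i^ν_i = 0.7099. Since K_p = g(X)·P^{1}, P = (K_p/g)^(1/1) = (281/0.7099)^(1/1) = 396 kPa.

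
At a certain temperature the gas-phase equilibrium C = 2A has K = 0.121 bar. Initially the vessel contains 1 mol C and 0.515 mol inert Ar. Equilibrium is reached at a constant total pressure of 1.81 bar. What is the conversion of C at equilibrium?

Take 1 mol C as basis and let X be its fractional conversion, so ξ = X.
Moles: n_C = 1 − X; n_A = 2X; n_I = 0.515 (inert).
Total moles n_T = 1.52 + X.
Mole fractions y_i = n_i/n_T; K = p_A^2 / (p_C) with p_i = y_i·P.
Equating to 0.121 bar and solving on 0 < X < 1: X = 0.154.

X = 0.154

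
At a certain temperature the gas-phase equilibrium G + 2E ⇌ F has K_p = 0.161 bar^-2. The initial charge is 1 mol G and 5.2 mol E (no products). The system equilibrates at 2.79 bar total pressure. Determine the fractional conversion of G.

X = 0.452

Take 1 mol G as basis and let X be its fractional conversion, so ξ = X.
Mole table: n_G = 1 − X; n_E = 5.2 − 2X; n_F = X.
Summing: n_T = 6.2 − 2X.
With p_i = (n_i/n_T)P, K_p = p_F / (p_G p_E^2).
This yields a degree-3 equation in X; solving on (0,1), X = 0.452.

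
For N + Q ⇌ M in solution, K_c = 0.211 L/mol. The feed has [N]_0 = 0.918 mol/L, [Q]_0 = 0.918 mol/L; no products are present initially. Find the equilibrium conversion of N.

Let X = conversion of N; extent ξ = 0.918·X mol/L.
Concentrations: [N] = 0.918 − 0.918X; [Q] = 0.918 − 0.918X; [M] = 0.918X.
K_c = [M] / ([N] [Q]).
Solving K_c = 0.211 for X ∈ (0,1): X = 0.142.

X = 0.142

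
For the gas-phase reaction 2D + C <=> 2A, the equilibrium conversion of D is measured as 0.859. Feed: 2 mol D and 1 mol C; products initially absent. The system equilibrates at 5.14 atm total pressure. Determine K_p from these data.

Basis: 2 mol D initially; let X = conversion of D. Extent ξ = X.
Moles: n_D = 2 − 2X; n_C = 1 − X; n_A = 2X.
Summing: n_T = 3 − X.
At X = 0.859: n_D = 0.282, n_C = 0.141, n_A = 1.72, n_T = 2.14.
p_i = (n_i/n_T)·P. K_p = p_A^2 / (p_D^2 p_C) = 110 atm^-1.

K_p = 110 atm^-1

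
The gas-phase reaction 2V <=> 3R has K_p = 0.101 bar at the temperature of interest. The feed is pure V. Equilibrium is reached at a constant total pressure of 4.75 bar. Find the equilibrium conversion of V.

Take 1 mol V as basis and let X be its fractional conversion, so ξ = 0.5X.
Species balance: n_V = 1 − X; n_R = 1.5X.
Total moles n_T = 1 + 0.5X.
With p_i = (n_i/n_T)P, K_p = p_R^3 / (p_V^2).
Setting this equal to 0.101 bar and taking the physical root (0 < X < 1) gives X = 0.168.

X = 0.168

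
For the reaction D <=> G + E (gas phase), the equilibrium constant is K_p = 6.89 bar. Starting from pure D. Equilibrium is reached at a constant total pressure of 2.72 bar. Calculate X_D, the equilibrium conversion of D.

Take 1 mol D as basis and let X be its fractional conversion, so ξ = X.
At extent ξ: n_D = 1 − X; n_G = X; n_E = X.
Summing: n_T = 1 + X.
With p_i = (n_i/n_T)P, K_p = p_G p_E / (p_D).
Substituting and setting equal to 6.89 bar gives a polynomial in X; the root in (0,1) is X = 0.847.

X = 0.847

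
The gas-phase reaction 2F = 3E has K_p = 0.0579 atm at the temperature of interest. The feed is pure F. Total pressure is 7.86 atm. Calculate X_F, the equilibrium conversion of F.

X = 0.121

Let X = conversion of F (basis 1 mol F); extent of reaction ξ = 0.5X.
Moles: n_F = 1 − X; n_E = 1.5X.
Total moles n_T = 1 + 0.5X.
With p_i = (n_i/n_T)P, K_p = p_E^3 / (p_F^2).
Equating to 0.0579 atm and solving on 0 < X < 1: X = 0.121.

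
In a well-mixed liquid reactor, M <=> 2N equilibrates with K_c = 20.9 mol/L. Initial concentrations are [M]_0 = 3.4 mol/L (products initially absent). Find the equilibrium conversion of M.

Let X = conversion of M; extent ξ = 3.4·X mol/L.
Concentrations: [M] = 3.4 − 3.4X; [N] = 6.8X.
K_c = [N]^2 / ([M]).
Setting equal to 20.9 and solving for X on (0,1) gives X = 0.690.

X = 0.690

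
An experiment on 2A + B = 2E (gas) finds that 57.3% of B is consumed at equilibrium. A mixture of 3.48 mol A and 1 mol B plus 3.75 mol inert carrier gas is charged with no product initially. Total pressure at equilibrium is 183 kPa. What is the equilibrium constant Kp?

Let X = conversion of B (basis 1 mol B); extent of reaction ξ = X.
Mole table: n_A = 3.48 − 2X; n_B = 1 − X; n_E = 2X; n_I = 3.75 (inert).
n_T = Σnᵢ = 8.23 − X.
At X = 0.573: n_A = 2.33, n_B = 0.427, n_E = 1.15, n_T = 7.66.
p_i = (n_i/n_T)·P. Kp = p_E^2 / (p_A^2 p_B) = 0.0236 kPa^-1.

Kp = 0.0236 kPa^-1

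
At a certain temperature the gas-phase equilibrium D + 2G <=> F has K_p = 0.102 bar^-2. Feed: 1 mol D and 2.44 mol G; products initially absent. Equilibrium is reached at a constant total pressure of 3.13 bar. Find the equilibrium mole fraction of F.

y_F = 0.104

Basis: 1 mol D initially; let X = conversion of D. Extent ξ = X.
At extent ξ: n_D = 1 − X; n_G = 2.44 − 2X; n_F = X.
Summing: n_T = 3.44 − 2X.
With p_i = (n_i/n_T)P, K_p = p_F / (p_D p_G^2).
Equating to 0.102 bar^-2 and solving on 0 < X < 1: X = 0.296.
Then n_F = 0.296, n_T = 2.85, so y_F = 0.104.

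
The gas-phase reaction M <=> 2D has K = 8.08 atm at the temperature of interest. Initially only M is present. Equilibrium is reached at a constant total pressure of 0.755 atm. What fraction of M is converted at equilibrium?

X = 0.853

Basis: 1 mol M initially; let X = conversion of M. Extent ξ = X.
Moles: n_M = 1 − X; n_D = 2X.
Total moles n_T = 1 + X.
y_i = n_i/n_T, p_i = y_i·P. K = p_D^2 / (p_M).
Substituting and setting equal to 8.08 atm gives a polynomial in X; the root in (0,1) is X = 0.853.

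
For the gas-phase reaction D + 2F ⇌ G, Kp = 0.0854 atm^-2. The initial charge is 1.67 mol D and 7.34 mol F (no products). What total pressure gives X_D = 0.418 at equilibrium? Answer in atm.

Basis: 1.67 mol D initially; let X = conversion of D. Extent ξ = 1.67X.
Moles: n_D = 1.67 − 1.67X; n_F = 7.34 − 3.34X; n_G = 1.67X.
Total moles n_T = 9.01 − 3.34X.
Kp = p_G / (p_D p_F^2) with p_i = (n_i/n_T)·P.
At X = 0.418: the mole-fraction product g(X) = Π y_i^ν_i = 1.178. Since Kp = g(X)·P^{-2}, P = (g/Kp)^(1/2) = (1.178/0.0854)^(1/2) = 3.71 atm.

P = 3.71 atm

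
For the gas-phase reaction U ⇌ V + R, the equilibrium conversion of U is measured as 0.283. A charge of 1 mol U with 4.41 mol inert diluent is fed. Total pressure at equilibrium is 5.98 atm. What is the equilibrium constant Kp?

Kp = 0.117 atm

Let X = conversion of U (basis 1 mol U); extent of reaction ξ = X.
Moles: n_U = 1 − X; n_V = X; n_R = X; n_I = 4.41 (inert).
Total moles n_T = 5.41 + X.
At X = 0.283: n_U = 0.717, n_V = 0.283, n_R = 0.283, n_T = 5.69.
p_i = (n_i/n_T)·P. Kp = p_V p_R / (p_U) = 0.117 atm.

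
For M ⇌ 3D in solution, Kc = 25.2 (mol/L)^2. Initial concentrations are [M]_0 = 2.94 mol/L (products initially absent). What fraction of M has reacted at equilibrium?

Let X = conversion of M; extent ξ = 2.94·X mol/L.
Concentrations: [M] = 2.94 − 2.94X; [D] = 8.82X.
Kc = [D]^3 / ([M]).
Equating to 25.2 (mol/L)^2: the physical root is X = 0.401.

X = 0.401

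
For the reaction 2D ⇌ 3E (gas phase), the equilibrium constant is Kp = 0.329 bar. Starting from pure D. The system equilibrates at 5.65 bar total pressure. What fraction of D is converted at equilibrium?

Let X = conversion of D (basis 1 mol D); extent of reaction ξ = 0.5X.
At extent ξ: n_D = 1 − X; n_E = 1.5X.
Summing: n_T = 1 + 0.5X.
With p_i = (n_i/n_T)P, Kp = p_E^3 / (p_D^2).
Setting this equal to 0.329 bar and taking the physical root (0 < X < 1) gives X = 0.226.

X = 0.226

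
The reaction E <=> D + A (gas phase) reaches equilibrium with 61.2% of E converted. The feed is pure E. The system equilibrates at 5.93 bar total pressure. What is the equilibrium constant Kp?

Basis: 1 mol E initially; let X = conversion of E. Extent ξ = X.
Moles: n_E = 1 − X; n_D = X; n_A = X.
n_T = Σnᵢ = 1 + X.
At X = 0.612: n_E = 0.388, n_D = 0.612, n_A = 0.612, n_T = 1.61.
p_i = (n_i/n_T)·P. Kp = p_D p_A / (p_E) = 3.55 bar.

Kp = 3.55 bar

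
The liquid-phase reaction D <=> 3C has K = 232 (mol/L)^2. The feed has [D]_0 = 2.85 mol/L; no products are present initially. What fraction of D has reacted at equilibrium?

X = 0.690

Let X = conversion of D; extent ξ = 2.85·X mol/L.
Concentrations: [D] = 2.85 − 2.85X; [C] = 8.55X.
K = [C]^3 / ([D]).
Solving K = 232 for X ∈ (0,1): X = 0.690.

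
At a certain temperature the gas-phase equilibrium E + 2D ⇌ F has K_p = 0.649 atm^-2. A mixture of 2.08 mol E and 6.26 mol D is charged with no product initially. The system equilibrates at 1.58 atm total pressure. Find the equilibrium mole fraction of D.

Basis: 2.08 mol E initially; let X = conversion of E. Extent ξ = 2.08X.
Moles: n_E = 2.08 − 2.08X; n_D = 6.26 − 4.16X; n_F = 2.08X.
Total moles n_T = 8.34 − 4.16X.
Mole fractions y_i = n_i/n_T; K_p = p_F / (p_E p_D^2) with p_i = y_i·P.
Substituting and setting equal to 0.649 atm^-2 gives a polynomial in X; the root in (0,1) is X = 0.430.
Then n_D = 4.47, n_T = 6.55, so y_D = 0.682.

y_D = 0.682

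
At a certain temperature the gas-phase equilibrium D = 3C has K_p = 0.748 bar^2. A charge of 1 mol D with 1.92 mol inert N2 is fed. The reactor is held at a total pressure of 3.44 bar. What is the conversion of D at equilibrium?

X = 0.273

Basis: 1 mol D initially; let X = conversion of D. Extent ξ = X.
At extent ξ: n_D = 1 − X; n_C = 3X; n_I = 1.92 (inert).
Total moles n_T = 2.92 + 2X.
y_i = n_i/n_T, p_i = y_i·P. K_p = p_C^3 / (p_D).
This yields a degree-3 equation in X; solving on (0,1), X = 0.273.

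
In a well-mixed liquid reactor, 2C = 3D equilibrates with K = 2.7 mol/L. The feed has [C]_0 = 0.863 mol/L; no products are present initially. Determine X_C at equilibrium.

X = 0.562

Let X = conversion of C; extent ξ = 0.863X/2 mol/L.
Concentrations: [C] = 0.863 − 0.863X; [D] = 1.29X.
K = [D]^3 / ([C]^2).
Equating to 2.7 mol/L: the physical root is X = 0.562.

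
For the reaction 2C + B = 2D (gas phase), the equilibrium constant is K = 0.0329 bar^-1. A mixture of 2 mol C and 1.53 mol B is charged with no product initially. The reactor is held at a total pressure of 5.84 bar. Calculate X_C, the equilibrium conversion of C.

Take 2 mol C as basis and let X be its fractional conversion, so ξ = X.
Species balance: n_C = 2 − 2X; n_B = 1.53 − X; n_D = 2X.
Total moles n_T = 3.53 − X.
With p_i = (n_i/n_T)P, K = p_D^2 / (p_C^2 p_B).
Substituting and setting equal to 0.0329 bar^-1 gives a polynomial in X; the root in (0,1) is X = 0.216.

X = 0.216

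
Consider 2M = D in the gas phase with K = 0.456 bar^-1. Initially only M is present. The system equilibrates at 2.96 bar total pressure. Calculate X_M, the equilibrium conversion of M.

Let X = conversion of M (basis 1 mol M); extent of reaction ξ = 0.5X.
At extent ξ: n_M = 1 − X; n_D = 0.5X.
Total moles n_T = 1 − 0.5X.
Mole fractions y_i = n_i/n_T; K = p_D / (p_M^2) with p_i = y_i·P.
Substituting and setting equal to 0.456 bar^-1 gives a polynomial in X; the root in (0,1) is X = 0.605.

X = 0.605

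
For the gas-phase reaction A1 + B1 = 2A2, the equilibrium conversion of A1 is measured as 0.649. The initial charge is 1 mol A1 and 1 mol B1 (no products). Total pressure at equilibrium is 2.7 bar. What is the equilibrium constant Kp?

Basis: 1 mol A1 initially; let X = conversion of A1. Extent ξ = X.
Species balance: n_A1 = 1 − X; n_B1 = 1 − X; n_A2 = 2X.
Total moles n_T = 2 (Δν = 0, constant).
At X = 0.649: n_A1 = 0.351, n_B1 = 0.351, n_A2 = 1.3, n_T = 2.
p_i = (n_i/n_T)·P. Kp = p_A2^2 / (p_A1 p_B1) = 13.7.

Kp = 13.7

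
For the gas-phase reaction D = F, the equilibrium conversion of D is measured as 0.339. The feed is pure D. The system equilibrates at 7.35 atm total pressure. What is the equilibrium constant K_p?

K_p = 0.513

Take 1 mol D as basis and let X be its fractional conversion, so ξ = X.
Moles: n_D = 1 − X; n_F = X.
n_T stays at 1 (no change in mole number).
At X = 0.339: n_D = 0.661, n_F = 0.339, n_T = 1.
p_i = (n_i/n_T)·P. K_p = p_F / (p_D) = 0.513.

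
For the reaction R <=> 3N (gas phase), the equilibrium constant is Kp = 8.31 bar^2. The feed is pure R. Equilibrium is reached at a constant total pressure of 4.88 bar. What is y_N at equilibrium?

Basis: 1 mol R initially; let X = conversion of R. Extent ξ = X.
At extent ξ: n_R = 1 − X; n_N = 3X.
Summing: n_T = 1 + 2X.
With p_i = (n_i/n_T)P, Kp = p_N^3 / (p_R).
This yields a degree-3 equation in X; solving on (0,1), X = 0.283.
Then n_N = 0.85, n_T = 1.57, so y_N = 0.542.

y_N = 0.542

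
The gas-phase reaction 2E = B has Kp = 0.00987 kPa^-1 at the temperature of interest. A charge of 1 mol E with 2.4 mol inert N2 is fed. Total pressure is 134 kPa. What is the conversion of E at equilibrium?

Take 1 mol E as basis and let X be its fractional conversion, so ξ = 0.5X.
Moles: n_E = 1 − X; n_B = 0.5X; n_I = 2.4 (inert).
Total moles n_T = 3.4 − 0.5X.
y_i = n_i/n_T, p_i = y_i·P. Kp = p_B / (p_E^2).
Setting this equal to 0.00987 kPa^-1 and taking the physical root (0 < X < 1) gives X = 0.348.

X = 0.348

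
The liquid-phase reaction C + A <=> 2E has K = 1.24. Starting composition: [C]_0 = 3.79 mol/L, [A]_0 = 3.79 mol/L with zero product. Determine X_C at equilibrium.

Let X = conversion of C; extent ξ = 3.79·X mol/L.
Concentrations: [C] = 3.79 − 3.79X; [A] = 3.79 − 3.79X; [E] = 7.58X.
K = [E]^2 / ([C] [A]).
Setting equal to 1.24 and solving for X on (0,1) gives X = 0.358.

X = 0.358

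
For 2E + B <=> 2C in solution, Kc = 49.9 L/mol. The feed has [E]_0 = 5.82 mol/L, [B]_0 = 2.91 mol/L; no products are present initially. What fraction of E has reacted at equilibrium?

X = 0.832

Let X = conversion of E; extent ξ = 5.82X/2 mol/L.
Concentrations: [E] = 5.82 − 5.82X; [B] = 2.91 − 2.91X; [C] = 5.82X.
Kc = [C]^2 / ([E]^2 [B]).
This equals 49.9 at X = 0.832 (the root in 0 < X < 1).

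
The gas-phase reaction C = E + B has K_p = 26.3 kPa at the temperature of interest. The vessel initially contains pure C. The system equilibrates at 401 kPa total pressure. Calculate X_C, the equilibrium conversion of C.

X = 0.248

Take 1 mol C as basis and let X be its fractional conversion, so ξ = X.
Species balance: n_C = 1 − X; n_E = X; n_B = X.
Summing: n_T = 1 + X.
y_i = n_i/n_T, p_i = y_i·P. K_p = p_E p_B / (p_C).
This yields a degree-2 equation in X; solving on (0,1), X = 0.248.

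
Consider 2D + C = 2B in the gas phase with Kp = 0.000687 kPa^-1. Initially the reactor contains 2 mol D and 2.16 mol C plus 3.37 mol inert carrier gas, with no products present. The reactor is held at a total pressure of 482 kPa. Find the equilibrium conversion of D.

X = 0.228

Let X = conversion of D (basis 2 mol D); extent of reaction ξ = X.
Moles: n_D = 2 − 2X; n_C = 2.16 − X; n_B = 2X; n_I = 3.37 (inert).
Total moles n_T = 7.53 − X.
y_i = n_i/n_T, p_i = y_i·P. Kp = p_B^2 / (p_D^2 p_C).
This yields a degree-3 equation in X; solving on (0,1), X = 0.228.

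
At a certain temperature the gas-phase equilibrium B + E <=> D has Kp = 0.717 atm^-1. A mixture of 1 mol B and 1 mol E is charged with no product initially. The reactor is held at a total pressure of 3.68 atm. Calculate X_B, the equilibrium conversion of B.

X = 0.476

Take 1 mol B as basis and let X be its fractional conversion, so ξ = X.
Moles: n_B = 1 − X; n_E = 1 − X; n_D = X.
n_T = Σnᵢ = 2 − X.
Mole fractions y_i = n_i/n_T; Kp = p_D / (p_B p_E) with p_i = y_i·P.
Equating to 0.717 atm^-1 and solving on 0 < X < 1: X = 0.476.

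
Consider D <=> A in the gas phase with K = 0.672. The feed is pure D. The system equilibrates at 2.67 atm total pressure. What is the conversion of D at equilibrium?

Take 1 mol D as basis and let X be its fractional conversion, so ξ = X.
Moles: n_D = 1 − X; n_A = X.
Total moles n_T = 1 (Δν = 0, constant).
y_i = n_i/n_T, p_i = y_i·P. K = p_A / (p_D).
Equating to 0.672 and solving on 0 < X < 1: X = 0.402.

X = 0.402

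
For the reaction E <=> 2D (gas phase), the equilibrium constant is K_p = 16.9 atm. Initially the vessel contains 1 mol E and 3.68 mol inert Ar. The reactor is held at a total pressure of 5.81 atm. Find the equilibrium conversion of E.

X = 0.829

Let X = conversion of E (basis 1 mol E); extent of reaction ξ = X.
Mole table: n_E = 1 − X; n_D = 2X; n_I = 3.68 (inert).
n_T = Σnᵢ = 4.68 + X.
With p_i = (n_i/n_T)P, K_p = p_D^2 / (p_E).
Equating to 16.9 atm and solving on 0 < X < 1: X = 0.829.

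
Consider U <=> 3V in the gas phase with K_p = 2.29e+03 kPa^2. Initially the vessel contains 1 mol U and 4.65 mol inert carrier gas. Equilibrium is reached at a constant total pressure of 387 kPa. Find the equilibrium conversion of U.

Basis: 1 mol U initially; let X = conversion of U. Extent ξ = X.
Species balance: n_U = 1 − X; n_V = 3X; n_I = 4.65 (inert).
Summing: n_T = 5.65 + 2X.
y_i = n_i/n_T, p_i = y_i·P. K_p = p_V^3 / (p_U).
Substituting and setting equal to 2.29e+03 kPa^2 gives a polynomial in X; the root in (0,1) is X = 0.252.

X = 0.252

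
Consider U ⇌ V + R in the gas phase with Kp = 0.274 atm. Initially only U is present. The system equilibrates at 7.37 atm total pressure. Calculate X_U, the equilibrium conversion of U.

Let X = conversion of U (basis 1 mol U); extent of reaction ξ = X.
Moles: n_U = 1 − X; n_V = X; n_R = X.
Summing: n_T = 1 + X.
With p_i = (n_i/n_T)P, Kp = p_V p_R / (p_U).
This yields a degree-2 equation in X; solving on (0,1), X = 0.189.

X = 0.189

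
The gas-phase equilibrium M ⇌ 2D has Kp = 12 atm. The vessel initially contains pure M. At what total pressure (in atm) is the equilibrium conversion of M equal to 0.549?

P = 6.95 atm

Let X = conversion of M (basis 1 mol M); extent of reaction ξ = X.
Species balance: n_M = 1 − X; n_D = 2X.
n_T = Σnᵢ = 1 + X.
Kp = p_D^2 / (p_M) with p_i = (n_i/n_T)·P.
At X = 0.549: the mole-fraction product g(X) = Π y_i^ν_i = 1.726. Since Kp = g(X)·P^{1}, P = (Kp/g)^(1/1) = (12/1.726)^(1/1) = 6.95 atm.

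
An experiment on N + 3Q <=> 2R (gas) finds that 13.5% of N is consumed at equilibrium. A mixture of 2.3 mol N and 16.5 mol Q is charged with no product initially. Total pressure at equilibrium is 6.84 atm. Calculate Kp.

Take 2.3 mol N as basis and let X be its fractional conversion, so ξ = 2.3X.
At extent ξ: n_N = 2.3 − 2.3X; n_Q = 16.5 − 6.9X; n_R = 4.6X.
n_T = Σnᵢ = 18.8 − 4.6X.
At X = 0.135: n_N = 1.99, n_Q = 15.6, n_R = 0.621, n_T = 18.2.
p_i = (n_i/n_T)·P. Kp = p_R^2 / (p_N p_Q^3) = 0.000363 atm^-2.

Kp = 0.000363 atm^-2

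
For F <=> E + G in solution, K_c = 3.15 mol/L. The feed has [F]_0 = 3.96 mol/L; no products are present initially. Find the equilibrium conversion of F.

Let X = conversion of F; extent ξ = 3.96·X mol/L.
Concentrations: [F] = 3.96 − 3.96X; [E] = 3.96X; [G] = 3.96X.
K_c = [E] [G] / ([F]).
Setting equal to 3.15 and solving for X on (0,1) gives X = 0.579.

X = 0.579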